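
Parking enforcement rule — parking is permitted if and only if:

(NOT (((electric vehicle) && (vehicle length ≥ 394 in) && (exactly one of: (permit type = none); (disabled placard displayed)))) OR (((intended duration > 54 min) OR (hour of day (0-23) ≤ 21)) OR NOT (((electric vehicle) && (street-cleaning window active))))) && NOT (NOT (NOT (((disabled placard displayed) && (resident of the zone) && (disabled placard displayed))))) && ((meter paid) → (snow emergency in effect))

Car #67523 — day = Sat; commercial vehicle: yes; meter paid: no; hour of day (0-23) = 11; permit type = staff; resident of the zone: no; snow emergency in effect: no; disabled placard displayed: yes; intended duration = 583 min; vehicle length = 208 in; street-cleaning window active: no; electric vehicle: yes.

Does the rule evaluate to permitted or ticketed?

Permitted

Atomic conditions:
  electric vehicle: yes → true
  vehicle length ≥ 394 in: 208 ≥ 394 is false
  permit type = none: staff == none is false
  disabled placard displayed: yes → true
  intended duration > 54 min: 583 > 54 is true
  hour of day (0-23) ≤ 21: 11 ≤ 21 is true
  street-cleaning window active: no → false
  resident of the zone: no → false
  meter paid: no → false
  snow emergency in effect: no → false
Combine:
[1.1.1.3] exactly-one(false, true) = true
[1.1.1] true AND false AND true = false
[1.1] NOT false = true
[1.2.1] true OR true = true
[1.2.2.1] true AND false = false
[1.2.2] NOT false = true
[1.2] true OR true = true
[1] true OR true = true
[2.1.1.1] true AND false AND true = false
[2.1.1] NOT false = true
[2.1] NOT true = false
[2] NOT false = true
[3] false → false (antecedent false ⇒ implication holds) = true
[root] true AND true AND true = true
Overall: true → permitted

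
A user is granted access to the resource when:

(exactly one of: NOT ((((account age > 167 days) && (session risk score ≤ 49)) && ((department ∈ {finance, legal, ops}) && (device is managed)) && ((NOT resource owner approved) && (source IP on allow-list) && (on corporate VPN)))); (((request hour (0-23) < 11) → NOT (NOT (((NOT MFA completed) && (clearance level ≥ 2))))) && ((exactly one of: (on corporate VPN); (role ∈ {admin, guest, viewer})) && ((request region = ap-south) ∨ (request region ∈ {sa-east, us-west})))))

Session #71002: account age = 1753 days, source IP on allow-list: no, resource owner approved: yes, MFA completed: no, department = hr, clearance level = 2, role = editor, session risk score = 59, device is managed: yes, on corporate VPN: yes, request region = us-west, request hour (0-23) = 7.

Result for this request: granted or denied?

Atomic conditions:
  account age > 167 days: 1753 > 167 is true
  session risk score ≤ 49: 59 ≤ 49 is false
  department ∈ {finance, legal, ops}: hr is not in the set → false
  device is managed: yes → true
  NOT resource owner approved: yes → false
  source IP on allow-list: no → false
  on corporate VPN: yes → true
  request hour (0-23) < 11: 7 < 11 is true
  NOT MFA completed: no → true
  clearance level ≥ 2: 2 ≥ 2 is true
  role ∈ {admin, guest, viewer}: editor is not in the set → false
  request region = ap-south: us-west == ap-south is false
  request region ∈ {sa-east, us-west}: us-west is in the set → true
Combine:
[1.1.1] true AND false = false
[1.1.2] false AND true = false
[1.1.3] false AND false AND true = false
[1.1] false AND false AND false = false
[1] NOT false = true
[2.1.2.1.1] true AND true = true
[2.1.2.1] NOT true = false
[2.1.2] NOT false = true
[2.1] true → true = true
[2.2.1] exactly-one(true, false) = true
[2.2.2] false OR true = true
[2.2] true AND true = true
[2] true AND true = true
[root] exactly-one(true, true) = false
Overall: false → denied

Denied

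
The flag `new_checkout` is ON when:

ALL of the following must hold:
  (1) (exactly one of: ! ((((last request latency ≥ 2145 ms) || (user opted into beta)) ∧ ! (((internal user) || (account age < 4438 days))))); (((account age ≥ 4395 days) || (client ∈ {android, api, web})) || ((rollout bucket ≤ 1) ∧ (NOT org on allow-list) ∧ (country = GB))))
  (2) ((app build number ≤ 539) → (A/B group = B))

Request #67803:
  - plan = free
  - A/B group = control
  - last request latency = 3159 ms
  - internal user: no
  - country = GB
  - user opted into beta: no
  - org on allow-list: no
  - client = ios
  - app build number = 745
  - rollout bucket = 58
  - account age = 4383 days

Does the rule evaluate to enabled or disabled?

Atomic conditions:
  last request latency ≥ 2145 ms: 3159 ≥ 2145 is true
  user opted into beta: no → false
  internal user: no → false
  account age < 4438 days: 4383 < 4438 is true
  account age ≥ 4395 days: 4383 ≥ 4395 is false
  client ∈ {android, api, web}: ios is not in the set → false
  rollout bucket ≤ 1: 58 ≤ 1 is false
  NOT org on allow-list: no → true
  country = GB: GB == GB is true
  app build number ≤ 539: 745 ≤ 539 is false
  A/B group = B: control == B is false
Combine:
[1.1.1.1] true OR false = true
[1.1.1.2.1] false OR true = true
[1.1.1.2] NOT true = false
[1.1.1] true AND false = false
[1.1] NOT false = true
[1.2.1] false OR false = false
[1.2.2] false AND true AND true = false
[1.2] false OR false = false
[1] exactly-one(true, false) = true
[2] false → false (antecedent false ⇒ implication holds) = true
[root] true AND true = true
Overall: true → enabled

Enabled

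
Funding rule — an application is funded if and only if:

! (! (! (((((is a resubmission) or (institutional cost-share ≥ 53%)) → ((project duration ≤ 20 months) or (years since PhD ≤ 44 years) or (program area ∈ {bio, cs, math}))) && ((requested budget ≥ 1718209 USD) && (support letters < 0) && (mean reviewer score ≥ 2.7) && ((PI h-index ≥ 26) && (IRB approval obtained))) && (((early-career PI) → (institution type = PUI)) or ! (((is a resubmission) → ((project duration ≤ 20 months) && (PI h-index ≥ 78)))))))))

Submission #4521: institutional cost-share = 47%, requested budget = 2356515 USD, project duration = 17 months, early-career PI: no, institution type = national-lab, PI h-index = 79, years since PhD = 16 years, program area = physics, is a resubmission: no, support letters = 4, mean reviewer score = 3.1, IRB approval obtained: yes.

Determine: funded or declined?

Atomic conditions:
  is a resubmission: no → false
  institutional cost-share ≥ 53%: 47 ≥ 53 is false
  project duration ≤ 20 months: 17 ≤ 20 is true
  years since PhD ≤ 44 years: 16 ≤ 44 is true
  program area ∈ {bio, cs, math}: physics is not in the set → false
  requested budget ≥ 1718209 USD: 2356515 ≥ 1718209 is true
  support letters < 0: 4 < 0 is false
  mean reviewer score ≥ 2.7: 3.1 ≥ 2.7 is true
  PI h-index ≥ 26: 79 ≥ 26 is true
  IRB approval obtained: yes → true
  early-career PI: no → false
  institution type = PUI: national-lab == PUI is false
  PI h-index ≥ 78: 79 ≥ 78 is true
Combine:
[1.1.1.1.1] false OR false = false
[1.1.1.1.2] true OR true OR false = true
[1.1.1.1] false → true (antecedent false ⇒ implication holds) = true
[1.1.1.2.4] true AND true = true
[1.1.1.2] true AND false AND true AND true = false
[1.1.1.3.1] false → false (antecedent false ⇒ implication holds) = true
[1.1.1.3.2.1.2] true AND true = true
[1.1.1.3.2.1] false → true (antecedent false ⇒ implication holds) = true
[1.1.1.3.2] NOT true = false
[1.1.1.3] true OR false = true
[1.1.1] true AND false AND true = false
[1.1] NOT false = true
[1] NOT true = false
[root] NOT false = true
Overall: true → funded

Funded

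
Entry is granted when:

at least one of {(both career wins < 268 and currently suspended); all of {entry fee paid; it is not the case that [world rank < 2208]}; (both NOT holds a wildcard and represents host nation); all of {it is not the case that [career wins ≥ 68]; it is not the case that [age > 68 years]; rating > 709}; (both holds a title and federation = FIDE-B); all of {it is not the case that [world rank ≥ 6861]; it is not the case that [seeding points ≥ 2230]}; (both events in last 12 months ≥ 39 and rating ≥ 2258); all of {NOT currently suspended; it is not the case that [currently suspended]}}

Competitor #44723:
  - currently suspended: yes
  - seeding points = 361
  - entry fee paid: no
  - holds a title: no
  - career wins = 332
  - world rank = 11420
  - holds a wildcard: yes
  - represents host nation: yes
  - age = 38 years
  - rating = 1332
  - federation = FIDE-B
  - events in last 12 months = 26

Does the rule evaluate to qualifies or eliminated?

Eliminated

Atomic conditions:
  career wins < 268: 332 < 268 is false
  currently suspended: yes → true
  entry fee paid: no → false
  world rank < 2208: 11420 < 2208 is false
  NOT holds a wildcard: yes → false
  represents host nation: yes → true
  career wins ≥ 68: 332 ≥ 68 is true
  age > 68 years: 38 > 68 is false
  rating > 709: 1332 > 709 is true
  holds a title: no → false
  federation = FIDE-B: FIDE-B == FIDE-B is true
  world rank ≥ 6861: 11420 ≥ 6861 is true
  seeding points ≥ 2230: 361 ≥ 2230 is false
  events in last 12 months ≥ 39: 26 ≥ 39 is false
  rating ≥ 2258: 1332 ≥ 2258 is false
  NOT currently suspended: yes → false
Combine:
[1] false AND true = false
[2.2] NOT false = true
[2] false AND true = false
[3] false AND true = false
[4.1] NOT true = false
[4.2] NOT false = true
[4] false AND true AND true = false
[5] false AND true = false
[6.1] NOT true = false
[6.2] NOT false = true
[6] false AND true = false
[7] false AND false = false
[8.2] NOT true = false
[8] false AND false = false
[root] false OR false OR false OR false OR false OR false OR false OR false = false
Overall: false → eliminated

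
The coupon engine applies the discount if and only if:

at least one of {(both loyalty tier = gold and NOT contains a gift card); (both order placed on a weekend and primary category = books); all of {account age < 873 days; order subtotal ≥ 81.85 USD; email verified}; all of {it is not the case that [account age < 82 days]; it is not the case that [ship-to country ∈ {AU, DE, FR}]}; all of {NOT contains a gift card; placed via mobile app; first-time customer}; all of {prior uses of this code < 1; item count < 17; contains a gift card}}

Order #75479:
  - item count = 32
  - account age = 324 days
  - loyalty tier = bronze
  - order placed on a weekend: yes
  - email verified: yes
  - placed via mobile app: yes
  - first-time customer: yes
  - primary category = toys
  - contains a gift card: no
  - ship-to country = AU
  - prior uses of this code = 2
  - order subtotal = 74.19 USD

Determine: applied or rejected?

Applied

Atomic conditions:
  loyalty tier = gold: bronze == gold is false
  NOT contains a gift card: no → true
  order placed on a weekend: yes → true
  primary category = books: toys == books is false
  account age < 873 days: 324 < 873 is true
  order subtotal ≥ 81.85 USD: 74.19 ≥ 81.85 is false
  email verified: yes → true
  account age < 82 days: 324 < 82 is false
  ship-to country ∈ {AU, DE, FR}: AU is in the set → true
  placed via mobile app: yes → true
  first-time customer: yes → true
  prior uses of this code < 1: 2 < 1 is false
  item count < 17: 32 < 17 is false
  contains a gift card: no → false
Combine:
[1] false AND true = false
[2] true AND false = false
[3] true AND false AND true = false
[4.1] NOT false = true
[4.2] NOT true = false
[4] true AND false = false
[5] true AND true AND true = true
[6] false AND false AND false = false
[root] false OR false OR false OR false OR true OR false = true
Overall: true → applied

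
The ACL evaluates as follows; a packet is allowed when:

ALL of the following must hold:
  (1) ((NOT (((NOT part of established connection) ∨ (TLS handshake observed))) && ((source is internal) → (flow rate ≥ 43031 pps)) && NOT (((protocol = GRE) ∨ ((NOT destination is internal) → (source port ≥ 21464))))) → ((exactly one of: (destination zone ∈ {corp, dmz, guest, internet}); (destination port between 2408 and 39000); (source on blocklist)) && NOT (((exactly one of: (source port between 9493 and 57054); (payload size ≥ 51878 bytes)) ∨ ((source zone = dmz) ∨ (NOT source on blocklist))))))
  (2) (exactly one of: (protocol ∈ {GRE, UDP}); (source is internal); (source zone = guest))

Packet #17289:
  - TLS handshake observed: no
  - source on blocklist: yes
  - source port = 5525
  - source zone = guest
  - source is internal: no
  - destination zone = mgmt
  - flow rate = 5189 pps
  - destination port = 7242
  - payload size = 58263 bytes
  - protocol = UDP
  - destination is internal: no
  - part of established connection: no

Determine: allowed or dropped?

Dropped

Atomic conditions:
  NOT part of established connection: no → true
  TLS handshake observed: no → false
  source is internal: no → false
  flow rate ≥ 43031 pps: 5189 ≥ 43031 is false
  protocol = GRE: UDP == GRE is false
  NOT destination is internal: no → true
  source port ≥ 21464: 5525 ≥ 21464 is false
  destination zone ∈ {corp, dmz, guest, internet}: mgmt is not in the set → false
  destination port between 2408 and 39000: 7242 in [2408, 39000] is true
  source on blocklist: yes → true
  source port between 9493 and 57054: 5525 in [9493, 57054] is false
  payload size ≥ 51878 bytes: 58263 ≥ 51878 is true
  source zone = dmz: guest == dmz is false
  NOT source on blocklist: yes → false
  protocol ∈ {GRE, UDP}: UDP is in the set → true
  source zone = guest: guest == guest is true
Combine:
[1.1.1.1] true OR false = true
[1.1.1] NOT true = false
[1.1.2] false → false (antecedent false ⇒ implication holds) = true
[1.1.3.1.2] true → false = false
[1.1.3.1] false OR false = false
[1.1.3] NOT false = true
[1.1] false AND true AND true = false
[1.2.1] exactly-one(false, true, true) = false
[1.2.2.1.1] exactly-one(false, true) = true
[1.2.2.1.2] false OR false = false
[1.2.2.1] true OR false = true
[1.2.2] NOT true = false
[1.2] false AND false = false
[1] false → false (antecedent false ⇒ implication holds) = true
[2] exactly-one(true, false, true) = false
[root] true AND false = false
Overall: false → dropped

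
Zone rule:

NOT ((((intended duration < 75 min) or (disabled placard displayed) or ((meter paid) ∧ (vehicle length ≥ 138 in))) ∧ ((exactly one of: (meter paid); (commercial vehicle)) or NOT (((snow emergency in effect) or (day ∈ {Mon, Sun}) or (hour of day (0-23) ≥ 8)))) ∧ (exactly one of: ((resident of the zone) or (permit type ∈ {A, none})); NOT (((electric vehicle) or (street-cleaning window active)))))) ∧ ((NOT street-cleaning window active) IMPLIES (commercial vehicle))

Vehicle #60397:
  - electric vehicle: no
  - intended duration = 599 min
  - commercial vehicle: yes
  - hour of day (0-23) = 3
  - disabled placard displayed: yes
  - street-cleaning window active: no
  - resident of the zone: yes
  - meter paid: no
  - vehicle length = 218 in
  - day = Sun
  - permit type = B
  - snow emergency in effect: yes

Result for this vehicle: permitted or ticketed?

Atomic conditions:
  intended duration < 75 min: 599 < 75 is false
  disabled placard displayed: yes → true
  meter paid: no → false
  vehicle length ≥ 138 in: 218 ≥ 138 is true
  commercial vehicle: yes → true
  snow emergency in effect: yes → true
  day ∈ {Mon, Sun}: Sun is in the set → true
  hour of day (0-23) ≥ 8: 3 ≥ 8 is false
  resident of the zone: yes → true
  permit type ∈ {A, none}: B is not in the set → false
  electric vehicle: no → false
  street-cleaning window active: no → false
  NOT street-cleaning window active: no → true
Combine:
[1.1.1.3] false AND true = false
[1.1.1] false OR true OR false = true
[1.1.2.1] exactly-one(false, true) = true
[1.1.2.2.1] true OR true OR false = true
[1.1.2.2] NOT true = false
[1.1.2] true OR false = true
[1.1.3.1] true OR false = true
[1.1.3.2.1] false OR false = false
[1.1.3.2] NOT false = true
[1.1.3] exactly-one(true, true) = false
[1.1] true AND true AND false = false
[1] NOT false = true
[2] true → true = true
[root] true AND true = true
Overall: true → permitted

Permitted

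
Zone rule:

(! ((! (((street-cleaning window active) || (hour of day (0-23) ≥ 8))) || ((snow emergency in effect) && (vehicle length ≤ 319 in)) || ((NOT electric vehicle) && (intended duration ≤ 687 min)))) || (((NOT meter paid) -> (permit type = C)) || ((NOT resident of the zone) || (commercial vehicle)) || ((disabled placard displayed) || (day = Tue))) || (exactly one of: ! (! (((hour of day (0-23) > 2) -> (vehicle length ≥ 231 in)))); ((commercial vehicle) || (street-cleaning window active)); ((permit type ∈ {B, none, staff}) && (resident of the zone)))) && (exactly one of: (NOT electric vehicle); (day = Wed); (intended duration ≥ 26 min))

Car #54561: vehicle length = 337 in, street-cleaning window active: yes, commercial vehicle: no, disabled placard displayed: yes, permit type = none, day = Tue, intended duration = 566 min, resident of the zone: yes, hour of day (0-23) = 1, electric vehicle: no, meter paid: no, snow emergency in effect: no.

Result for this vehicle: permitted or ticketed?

Atomic conditions:
  street-cleaning window active: yes → true
  hour of day (0-23) ≥ 8: 1 ≥ 8 is false
  snow emergency in effect: no → false
  vehicle length ≤ 319 in: 337 ≤ 319 is false
  NOT electric vehicle: no → true
  intended duration ≤ 687 min: 566 ≤ 687 is true
  NOT meter paid: no → true
  permit type = C: none == C is false
  NOT resident of the zone: yes → false
  commercial vehicle: no → false
  disabled placard displayed: yes → true
  day = Tue: Tue == Tue is true
  hour of day (0-23) > 2: 1 > 2 is false
  vehicle length ≥ 231 in: 337 ≥ 231 is true
  permit type ∈ {B, none, staff}: none is in the set → true
  resident of the zone: yes → true
  day = Wed: Tue == Wed is false
  intended duration ≥ 26 min: 566 ≥ 26 is true
Combine:
[1.1.1.1.1] true OR false = true
[1.1.1.1] NOT true = false
[1.1.1.2] false AND false = false
[1.1.1.3] true AND true = true
[1.1.1] false OR false OR true = true
[1.1] NOT true = false
[1.2.1] true → false = false
[1.2.2] false OR false = false
[1.2.3] true OR true = true
[1.2] false OR false OR true = true
[1.3.1.1.1] false → true (antecedent false ⇒ implication holds) = true
[1.3.1.1] NOT true = false
[1.3.1] NOT false = true
[1.3.2] false OR true = true
[1.3.3] true AND true = true
[1.3] exactly-one(true, true, true) = false
[1] false OR true OR false = true
[2] exactly-one(true, false, true) = false
[root] true AND false = false
Overall: false → ticketed

Ticketed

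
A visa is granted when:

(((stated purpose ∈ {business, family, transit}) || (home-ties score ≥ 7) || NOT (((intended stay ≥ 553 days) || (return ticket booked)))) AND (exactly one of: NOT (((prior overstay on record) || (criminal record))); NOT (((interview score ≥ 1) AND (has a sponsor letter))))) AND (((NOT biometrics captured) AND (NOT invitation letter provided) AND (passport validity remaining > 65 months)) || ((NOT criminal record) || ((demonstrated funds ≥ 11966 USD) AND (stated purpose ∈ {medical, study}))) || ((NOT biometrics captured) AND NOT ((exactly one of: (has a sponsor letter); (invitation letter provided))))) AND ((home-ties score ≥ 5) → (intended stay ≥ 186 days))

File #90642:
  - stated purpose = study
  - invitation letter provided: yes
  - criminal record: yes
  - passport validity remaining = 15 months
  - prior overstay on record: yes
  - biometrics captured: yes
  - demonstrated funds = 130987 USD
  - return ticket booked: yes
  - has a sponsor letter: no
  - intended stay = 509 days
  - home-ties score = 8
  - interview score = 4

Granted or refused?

Atomic conditions:
  stated purpose ∈ {business, family, transit}: study is not in the set → false
  home-ties score ≥ 7: 8 ≥ 7 is true
  intended stay ≥ 553 days: 509 ≥ 553 is false
  return ticket booked: yes → true
  prior overstay on record: yes → true
  criminal record: yes → true
  interview score ≥ 1: 4 ≥ 1 is true
  has a sponsor letter: no → false
  NOT biometrics captured: yes → false
  NOT invitation letter provided: yes → false
  passport validity remaining > 65 months: 15 > 65 is false
  NOT criminal record: yes → false
  demonstrated funds ≥ 11966 USD: 130987 ≥ 11966 is true
  stated purpose ∈ {medical, study}: study is in the set → true
  invitation letter provided: yes → true
  home-ties score ≥ 5: 8 ≥ 5 is true
  intended stay ≥ 186 days: 509 ≥ 186 is true
Combine:
[1.1.3.1] false OR true = true
[1.1.3] NOT true = false
[1.1] false OR true OR false = true
[1.2.1.1] true OR true = true
[1.2.1] NOT true = false
[1.2.2.1] true AND false = false
[1.2.2] NOT false = true
[1.2] exactly-one(false, true) = true
[1] true AND true = true
[2.1] false AND false AND false = false
[2.2.2] true AND true = true
[2.2] false OR true = true
[2.3.2.1] exactly-one(false, true) = true
[2.3.2] NOT true = false
[2.3] false AND false = false
[2] false OR true OR false = true
[3] true → true = true
[root] true AND true AND true = true
Overall: true → granted

Granted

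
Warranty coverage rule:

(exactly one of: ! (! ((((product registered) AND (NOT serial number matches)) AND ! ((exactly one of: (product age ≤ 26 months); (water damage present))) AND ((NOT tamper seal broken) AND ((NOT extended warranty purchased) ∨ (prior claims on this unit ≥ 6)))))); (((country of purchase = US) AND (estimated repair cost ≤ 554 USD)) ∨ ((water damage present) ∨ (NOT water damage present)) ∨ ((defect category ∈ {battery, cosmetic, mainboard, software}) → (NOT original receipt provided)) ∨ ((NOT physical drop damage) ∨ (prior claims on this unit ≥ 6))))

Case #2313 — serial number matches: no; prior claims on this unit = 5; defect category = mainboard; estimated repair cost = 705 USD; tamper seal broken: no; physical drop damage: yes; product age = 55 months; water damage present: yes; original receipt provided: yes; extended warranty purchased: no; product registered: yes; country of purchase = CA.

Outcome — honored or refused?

Atomic conditions:
  product registered: yes → true
  NOT serial number matches: no → true
  product age ≤ 26 months: 55 ≤ 26 is false
  water damage present: yes → true
  NOT tamper seal broken: no → true
  NOT extended warranty purchased: no → true
  prior claims on this unit ≥ 6: 5 ≥ 6 is false
  country of purchase = US: CA == US is false
  estimated repair cost ≤ 554 USD: 705 ≤ 554 is false
  NOT water damage present: yes → false
  defect category ∈ {battery, cosmetic, mainboard, software}: mainboard is in the set → true
  NOT original receipt provided: yes → false
  NOT physical drop damage: yes → false
Combine:
[1.1.1.1] true AND true = true
[1.1.1.2.1] exactly-one(false, true) = true
[1.1.1.2] NOT true = false
[1.1.1.3.2] true OR false = true
[1.1.1.3] true AND true = true
[1.1.1] true AND false AND true = false
[1.1] NOT false = true
[1] NOT true = false
[2.1] false AND false = false
[2.2] true OR false = true
[2.3] true → false = false
[2.4] false OR false = false
[2] false OR true OR false OR false = true
[root] exactly-one(false, true) = true
Overall: true → honored

Honored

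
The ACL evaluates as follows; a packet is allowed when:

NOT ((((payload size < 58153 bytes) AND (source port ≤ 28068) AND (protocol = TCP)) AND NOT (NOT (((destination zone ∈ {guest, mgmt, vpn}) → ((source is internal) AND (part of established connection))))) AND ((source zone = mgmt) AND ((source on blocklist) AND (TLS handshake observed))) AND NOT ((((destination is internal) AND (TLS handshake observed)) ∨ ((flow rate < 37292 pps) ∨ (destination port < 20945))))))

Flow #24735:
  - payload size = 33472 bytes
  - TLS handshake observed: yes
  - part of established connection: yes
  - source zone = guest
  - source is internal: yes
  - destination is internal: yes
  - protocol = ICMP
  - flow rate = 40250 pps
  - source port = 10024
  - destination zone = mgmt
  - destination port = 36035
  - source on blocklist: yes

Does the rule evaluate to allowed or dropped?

Allowed

Atomic conditions:
  payload size < 58153 bytes: 33472 < 58153 is true
  source port ≤ 28068: 10024 ≤ 28068 is true
  protocol = TCP: ICMP == TCP is false
  destination zone ∈ {guest, mgmt, vpn}: mgmt is in the set → true
  source is internal: yes → true
  part of established connection: yes → true
  source zone = mgmt: guest == mgmt is false
  source on blocklist: yes → true
  TLS handshake observed: yes → true
  destination is internal: yes → true
  flow rate < 37292 pps: 40250 < 37292 is false
  destination port < 20945: 36035 < 20945 is false
Combine:
[1.1] true AND true AND false = false
[1.2.1.1.2] true AND true = true
[1.2.1.1] true → true = true
[1.2.1] NOT true = false
[1.2] NOT false = true
[1.3.2] true AND true = true
[1.3] false AND true = false
[1.4.1.1] true AND true = true
[1.4.1.2] false OR false = false
[1.4.1] true OR false = true
[1.4] NOT true = false
[1] false AND true AND false AND false = false
[root] NOT false = true
Overall: true → allowed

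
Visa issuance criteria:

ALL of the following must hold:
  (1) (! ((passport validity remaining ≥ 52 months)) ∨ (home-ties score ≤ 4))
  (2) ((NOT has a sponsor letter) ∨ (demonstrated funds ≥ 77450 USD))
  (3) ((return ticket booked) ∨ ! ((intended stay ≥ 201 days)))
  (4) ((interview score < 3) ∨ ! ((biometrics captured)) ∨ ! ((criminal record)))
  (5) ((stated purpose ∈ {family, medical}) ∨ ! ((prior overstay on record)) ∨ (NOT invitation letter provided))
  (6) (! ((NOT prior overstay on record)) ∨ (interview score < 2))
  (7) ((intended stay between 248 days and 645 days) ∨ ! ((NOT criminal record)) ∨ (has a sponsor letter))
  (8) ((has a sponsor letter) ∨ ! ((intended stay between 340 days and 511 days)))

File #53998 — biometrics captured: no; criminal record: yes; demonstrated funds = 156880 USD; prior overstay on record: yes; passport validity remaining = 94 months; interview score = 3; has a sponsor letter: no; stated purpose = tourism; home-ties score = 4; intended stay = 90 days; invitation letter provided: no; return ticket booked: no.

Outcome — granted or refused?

Atomic conditions:
  passport validity remaining ≥ 52 months: 94 ≥ 52 is true
  home-ties score ≤ 4: 4 ≤ 4 is true
  NOT has a sponsor letter: no → true
  demonstrated funds ≥ 77450 USD: 156880 ≥ 77450 is true
  return ticket booked: no → false
  intended stay ≥ 201 days: 90 ≥ 201 is false
  interview score < 3: 3 < 3 is false
  biometrics captured: no → false
  criminal record: yes → true
  stated purpose ∈ {family, medical}: tourism is not in the set → false
  prior overstay on record: yes → true
  NOT invitation letter provided: no → true
  NOT prior overstay on record: yes → false
  interview score < 2: 3 < 2 is false
  intended stay between 248 days and 645 days: 90 in [248, 645] is false
  NOT criminal record: yes → false
  has a sponsor letter: no → false
  intended stay between 340 days and 511 days: 90 in [340, 511] is false
Combine:
[1.1] NOT true = false
[1] false OR true = true
[2] true OR true = true
[3.2] NOT false = true
[3] false OR true = true
[4.2] NOT false = true
[4.3] NOT true = false
[4] false OR true OR false = true
[5.2] NOT true = false
[5] false OR false OR true = true
[6.1] NOT false = true
[6] true OR false = true
[7.2] NOT false = true
[7] false OR true OR false = true
[8.2] NOT false = true
[8] false OR true = true
[root] true AND true AND true AND true AND true AND true AND true AND true = true
Overall: true → granted

Granted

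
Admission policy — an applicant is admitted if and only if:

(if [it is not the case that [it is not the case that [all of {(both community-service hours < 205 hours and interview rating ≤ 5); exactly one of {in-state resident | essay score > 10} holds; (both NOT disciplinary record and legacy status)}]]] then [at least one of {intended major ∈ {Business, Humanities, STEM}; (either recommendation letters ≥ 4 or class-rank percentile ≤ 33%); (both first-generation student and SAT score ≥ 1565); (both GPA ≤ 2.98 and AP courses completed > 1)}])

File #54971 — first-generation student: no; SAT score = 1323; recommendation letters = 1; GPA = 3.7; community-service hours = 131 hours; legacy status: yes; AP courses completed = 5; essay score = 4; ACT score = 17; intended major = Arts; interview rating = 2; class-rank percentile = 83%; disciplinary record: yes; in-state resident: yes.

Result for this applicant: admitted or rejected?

Atomic conditions:
  community-service hours < 205 hours: 131 < 205 is true
  interview rating ≤ 5: 2 ≤ 5 is true
  in-state resident: yes → true
  essay score > 10: 4 > 10 is false
  NOT disciplinary record: yes → false
  legacy status: yes → true
  intended major ∈ {Business, Humanities, STEM}: Arts is not in the set → false
  recommendation letters ≥ 4: 1 ≥ 4 is false
  class-rank percentile ≤ 33%: 83 ≤ 33 is false
  first-generation student: no → false
  SAT score ≥ 1565: 1323 ≥ 1565 is false
  GPA ≤ 2.98: 3.7 ≤ 2.98 is false
  AP courses completed > 1: 5 > 1 is true
Combine:
[1.1.1.1] true AND true = true
[1.1.1.2] exactly-one(true, false) = true
[1.1.1.3] false AND true = false
[1.1.1] true AND true AND false = false
[1.1] NOT false = true
[1] NOT true = false
[2.2] false OR false = false
[2.3] false AND false = false
[2.4] false AND true = false
[2] false OR false OR false OR false = false
[root] false → false (antecedent false ⇒ implication holds) = true
Overall: true → admitted

Admitted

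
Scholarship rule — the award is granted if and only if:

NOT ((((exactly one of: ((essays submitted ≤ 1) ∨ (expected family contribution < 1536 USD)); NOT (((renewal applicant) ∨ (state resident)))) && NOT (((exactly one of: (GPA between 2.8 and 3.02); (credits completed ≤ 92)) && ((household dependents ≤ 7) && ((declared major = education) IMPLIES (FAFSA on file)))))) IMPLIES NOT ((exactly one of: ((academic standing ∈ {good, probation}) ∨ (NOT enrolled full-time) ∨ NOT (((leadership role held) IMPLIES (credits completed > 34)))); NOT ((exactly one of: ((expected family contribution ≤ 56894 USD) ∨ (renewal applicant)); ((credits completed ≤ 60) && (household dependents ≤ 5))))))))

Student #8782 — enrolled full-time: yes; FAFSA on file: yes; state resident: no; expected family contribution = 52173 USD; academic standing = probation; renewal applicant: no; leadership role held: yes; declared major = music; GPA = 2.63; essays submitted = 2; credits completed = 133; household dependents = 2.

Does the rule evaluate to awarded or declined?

Awarded

Atomic conditions:
  essays submitted ≤ 1: 2 ≤ 1 is false
  expected family contribution < 1536 USD: 52173 < 1536 is false
  renewal applicant: no → false
  state resident: no → false
  GPA between 2.8 and 3.02: 2.63 in [2.8, 3.02] is false
  credits completed ≤ 92: 133 ≤ 92 is false
  household dependents ≤ 7: 2 ≤ 7 is true
  declared major = education: music == education is false
  FAFSA on file: yes → true
  academic standing ∈ {good, probation}: probation is in the set → true
  NOT enrolled full-time: yes → false
  leadership role held: yes → true
  credits completed > 34: 133 > 34 is true
  expected family contribution ≤ 56894 USD: 52173 ≤ 56894 is true
  credits completed ≤ 60: 133 ≤ 60 is false
  household dependents ≤ 5: 2 ≤ 5 is true
Combine:
[1.1.1.1] false OR false = false
[1.1.1.2.1] false OR false = false
[1.1.1.2] NOT false = true
[1.1.1] exactly-one(false, true) = true
[1.1.2.1.1] exactly-one(false, false) = false
[1.1.2.1.2.2] false → true (antecedent false ⇒ implication holds) = true
[1.1.2.1.2] true AND true = true
[1.1.2.1] false AND true = false
[1.1.2] NOT false = true
[1.1] true AND true = true
[1.2.1.1.3.1] true → true = true
[1.2.1.1.3] NOT true = false
[1.2.1.1] true OR false OR false = true
[1.2.1.2.1.1] true OR false = true
[1.2.1.2.1.2] false AND true = false
[1.2.1.2.1] exactly-one(true, false) = true
[1.2.1.2] NOT true = false
[1.2.1] exactly-one(true, false) = true
[1.2] NOT true = false
[1] true → false = false
[root] NOT false = true
Overall: true → awarded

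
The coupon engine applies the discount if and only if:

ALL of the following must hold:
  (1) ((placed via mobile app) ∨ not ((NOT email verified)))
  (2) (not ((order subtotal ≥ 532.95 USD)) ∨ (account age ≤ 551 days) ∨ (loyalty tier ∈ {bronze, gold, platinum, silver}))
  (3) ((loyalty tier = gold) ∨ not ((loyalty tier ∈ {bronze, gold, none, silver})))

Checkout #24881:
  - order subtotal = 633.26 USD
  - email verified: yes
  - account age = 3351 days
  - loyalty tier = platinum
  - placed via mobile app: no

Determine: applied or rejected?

Applied

Atomic conditions:
  placed via mobile app: no → false
  NOT email verified: yes → false
  order subtotal ≥ 532.95 USD: 633.26 ≥ 532.95 is true
  account age ≤ 551 days: 3351 ≤ 551 is false
  loyalty tier ∈ {bronze, gold, platinum, silver}: platinum is in the set → true
  loyalty tier = gold: platinum == gold is false
  loyalty tier ∈ {bronze, gold, none, silver}: platinum is not in the set → false
Combine:
[1.2] NOT false = true
[1] false OR true = true
[2.1] NOT true = false
[2] false OR false OR true = true
[3.2] NOT false = true
[3] false OR true = true
[root] true AND true AND true = true
Overall: true → applied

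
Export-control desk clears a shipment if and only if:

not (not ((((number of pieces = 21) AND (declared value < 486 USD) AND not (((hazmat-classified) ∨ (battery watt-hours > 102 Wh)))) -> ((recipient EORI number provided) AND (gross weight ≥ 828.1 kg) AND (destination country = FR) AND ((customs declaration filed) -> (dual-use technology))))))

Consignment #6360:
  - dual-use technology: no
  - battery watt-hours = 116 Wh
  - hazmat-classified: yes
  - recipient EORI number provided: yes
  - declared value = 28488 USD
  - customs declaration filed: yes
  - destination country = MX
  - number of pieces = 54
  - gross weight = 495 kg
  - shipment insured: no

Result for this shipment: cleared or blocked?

Cleared

Atomic conditions:
  number of pieces = 21: 54 == 21 is false
  declared value < 486 USD: 28488 < 486 is false
  hazmat-classified: yes → true
  battery watt-hours > 102 Wh: 116 > 102 is true
  recipient EORI number provided: yes → true
  gross weight ≥ 828.1 kg: 495 ≥ 828.1 is false
  destination country = FR: MX == FR is false
  customs declaration filed: yes → true
  dual-use technology: no → false
Combine:
[1.1.1.3.1] true OR true = true
[1.1.1.3] NOT true = false
[1.1.1] false AND false AND false = false
[1.1.2.4] true → false = false
[1.1.2] true AND false AND false AND false = false
[1.1] false → false (antecedent false ⇒ implication holds) = true
[1] NOT true = false
[root] NOT false = true
Overall: true → cleared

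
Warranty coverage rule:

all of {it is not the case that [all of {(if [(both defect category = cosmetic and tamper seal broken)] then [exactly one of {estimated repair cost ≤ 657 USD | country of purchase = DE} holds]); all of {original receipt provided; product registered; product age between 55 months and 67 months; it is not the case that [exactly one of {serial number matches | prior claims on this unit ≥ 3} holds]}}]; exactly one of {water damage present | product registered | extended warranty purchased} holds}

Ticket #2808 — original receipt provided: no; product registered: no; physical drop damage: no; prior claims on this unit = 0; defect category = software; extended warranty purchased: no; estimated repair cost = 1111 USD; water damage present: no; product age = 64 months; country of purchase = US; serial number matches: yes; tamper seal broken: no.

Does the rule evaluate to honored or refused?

Refused

Atomic conditions:
  defect category = cosmetic: software == cosmetic is false
  tamper seal broken: no → false
  estimated repair cost ≤ 657 USD: 1111 ≤ 657 is false
  country of purchase = DE: US == DE is false
  original receipt provided: no → false
  product registered: no → false
  product age between 55 months and 67 months: 64 in [55, 67] is true
  serial number matches: yes → true
  prior claims on this unit ≥ 3: 0 ≥ 3 is false
  water damage present: no → false
  extended warranty purchased: no → false
Combine:
[1.1.1.1] false AND false = false
[1.1.1.2] exactly-one(false, false) = false
[1.1.1] false → false (antecedent false ⇒ implication holds) = true
[1.1.2.4.1] exactly-one(true, false) = true
[1.1.2.4] NOT true = false
[1.1.2] false AND false AND true AND false = false
[1.1] true AND false = false
[1] NOT false = true
[2] exactly-one(false, false, false) = false
[root] true AND false = false
Overall: false → refused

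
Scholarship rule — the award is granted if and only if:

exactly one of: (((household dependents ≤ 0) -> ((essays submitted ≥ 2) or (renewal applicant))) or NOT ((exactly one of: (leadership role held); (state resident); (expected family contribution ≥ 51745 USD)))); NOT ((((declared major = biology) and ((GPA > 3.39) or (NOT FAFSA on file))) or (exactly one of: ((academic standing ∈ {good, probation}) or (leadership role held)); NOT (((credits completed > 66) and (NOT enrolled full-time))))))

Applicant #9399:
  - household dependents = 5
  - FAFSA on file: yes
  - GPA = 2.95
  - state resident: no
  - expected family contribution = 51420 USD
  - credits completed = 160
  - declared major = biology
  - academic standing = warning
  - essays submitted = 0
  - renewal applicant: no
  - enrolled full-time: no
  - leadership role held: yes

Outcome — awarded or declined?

Atomic conditions:
  household dependents ≤ 0: 5 ≤ 0 is false
  essays submitted ≥ 2: 0 ≥ 2 is false
  renewal applicant: no → false
  leadership role held: yes → true
  state resident: no → false
  expected family contribution ≥ 51745 USD: 51420 ≥ 51745 is false
  declared major = biology: biology == biology is true
  GPA > 3.39: 2.95 > 3.39 is false
  NOT FAFSA on file: yes → false
  academic standing ∈ {good, probation}: warning is not in the set → false
  credits completed > 66: 160 > 66 is true
  NOT enrolled full-time: no → true
Combine:
[1.1.2] false OR false = false
[1.1] false → false (antecedent false ⇒ implication holds) = true
[1.2.1] exactly-one(true, false, false) = true
[1.2] NOT true = false
[1] true OR false = true
[2.1.1.2] false OR false = false
[2.1.1] true AND false = false
[2.1.2.1] false OR true = true
[2.1.2.2.1] true AND true = true
[2.1.2.2] NOT true = false
[2.1.2] exactly-one(true, false) = true
[2.1] false OR true = true
[2] NOT true = false
[root] exactly-one(true, false) = true
Overall: true → awarded

Awarded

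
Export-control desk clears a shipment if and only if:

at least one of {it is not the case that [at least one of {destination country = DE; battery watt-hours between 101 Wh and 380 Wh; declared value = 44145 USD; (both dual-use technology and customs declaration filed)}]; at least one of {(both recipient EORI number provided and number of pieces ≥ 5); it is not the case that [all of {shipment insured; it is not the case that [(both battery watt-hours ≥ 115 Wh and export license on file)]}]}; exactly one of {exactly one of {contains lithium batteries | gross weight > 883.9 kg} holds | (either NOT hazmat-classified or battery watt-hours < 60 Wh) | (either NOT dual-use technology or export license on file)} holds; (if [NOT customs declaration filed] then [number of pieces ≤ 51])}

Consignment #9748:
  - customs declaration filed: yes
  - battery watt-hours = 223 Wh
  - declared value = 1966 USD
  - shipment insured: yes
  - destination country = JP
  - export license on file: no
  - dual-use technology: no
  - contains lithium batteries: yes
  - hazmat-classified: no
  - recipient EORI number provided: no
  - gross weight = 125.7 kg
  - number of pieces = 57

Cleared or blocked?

Cleared

Atomic conditions:
  destination country = DE: JP == DE is false
  battery watt-hours between 101 Wh and 380 Wh: 223 in [101, 380] is true
  declared value = 44145 USD: 1966 == 44145 is false
  dual-use technology: no → false
  customs declaration filed: yes → true
  recipient EORI number provided: no → false
  number of pieces ≥ 5: 57 ≥ 5 is true
  shipment insured: yes → true
  battery watt-hours ≥ 115 Wh: 223 ≥ 115 is true
  export license on file: no → false
  contains lithium batteries: yes → true
  gross weight > 883.9 kg: 125.7 > 883.9 is false
  NOT hazmat-classified: no → true
  battery watt-hours < 60 Wh: 223 < 60 is false
  NOT dual-use technology: no → true
  NOT customs declaration filed: yes → false
  number of pieces ≤ 51: 57 ≤ 51 is false
Combine:
[1.1.4] false AND true = false
[1.1] false OR true OR false OR false = true
[1] NOT true = false
[2.1] false AND true = false
[2.2.1.2.1] true AND false = false
[2.2.1.2] NOT false = true
[2.2.1] true AND true = true
[2.2] NOT true = false
[2] false OR false = false
[3.1] exactly-one(true, false) = true
[3.2] true OR false = true
[3.3] true OR false = true
[3] exactly-one(true, true, true) = false
[4] false → false (antecedent false ⇒ implication holds) = true
[root] false OR false OR false OR true = true
Overall: true → cleared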